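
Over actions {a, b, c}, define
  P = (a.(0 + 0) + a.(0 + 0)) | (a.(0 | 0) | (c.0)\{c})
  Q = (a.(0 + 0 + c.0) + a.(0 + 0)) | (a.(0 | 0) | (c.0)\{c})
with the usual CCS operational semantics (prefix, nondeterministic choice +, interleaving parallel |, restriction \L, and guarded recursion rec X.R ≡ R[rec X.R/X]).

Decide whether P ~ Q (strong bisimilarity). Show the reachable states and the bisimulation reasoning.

P ≁ Q

Reachable graph of P (4 states):
  p0 = (a.(0 + 0) + a.(0 + 0)) | (a.(0 | 0) | (c.0)\{c}) ⊢ —a→ p1, —a→ p2
  p1 = (0 + 0) | (a.(0 | 0) | (c.0)\{c}) ⊢ —a→ p3
  p2 = (a.(0 + 0) + a.(0 + 0)) | (0 | 0 | (c.0)\{c}) ⊢ —a→ p3
  p3 = (0 + 0) | (0 | 0 | (c.0)\{c}) ⊢ (no moves)
Reachable graph of Q (8 states):
  q0 = (a.(0 + 0 + c.0) + a.(0 + 0)) | (a.(0 | 0) | (c.0)\{c}) ⊢ —a→ q1, —a→ q2, —a→ q3
  q1 = (0 + 0 + c.0) | (a.(0 | 0) | (c.0)\{c}) ⊢ —a→ q4, —c→ q5
  q2 = (0 + 0) | (a.(0 | 0) | (c.0)\{c}) ⊢ —a→ q6
  q3 = (a.(0 + 0 + c.0) + a.(0 + 0)) | (0 | 0 | (c.0)\{c}) ⊢ —a→ q4, —a→ q6
  q4 = (0 + 0 + c.0) | (0 | 0 | (c.0)\{c}) ⊢ —c→ q7
  q5 = 0 | (a.(0 | 0) | (c.0)\{c}) ⊢ —a→ q7
  q6 = (0 + 0) | (0 | 0 | (c.0)\{c}) ⊢ (no moves)
  q7 = 0 | (0 | 0 | (c.0)\{c}) ⊢ (no moves)
Bisimilarity quotient blocks:
  B0 = {p0}
  B1 = {p1, p2, q2, q5}
  B2 = {p3, q6, q7}
  B3 = {q0}
  B4 = {q1}
  B5 = {q4}
  B6 = {q3}
p0 ∈ B0, q0 ∈ B3 → different blocks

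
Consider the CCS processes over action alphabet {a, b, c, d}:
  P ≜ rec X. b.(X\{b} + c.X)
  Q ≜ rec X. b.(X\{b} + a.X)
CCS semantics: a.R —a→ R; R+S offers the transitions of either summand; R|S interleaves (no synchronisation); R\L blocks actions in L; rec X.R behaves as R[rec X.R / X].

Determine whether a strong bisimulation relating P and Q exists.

LTS(P): 2 reachable states
  u0 = rec X. b.(X\{b} + c.X) → =b=> u1
  u1 = (rec X. b.(X\{b} + c.X))\{b} + c.(rec X. b.(X\{b} + c.X)) → =c=> u0
LTS(Q): 2 reachable states
  v0 = rec X. b.(X\{b} + a.X) → =b=> v1
  v1 = (rec X. b.(X\{b} + a.X))\{b} + a.(rec X. b.(X\{b} + a.X)) → =a=> v0
Bisimilarity quotient blocks:
  B0 = {u0}
  B1 = {u1}
  B2 = {v0}
  B3 = {v1}
u0 ∈ B0, v0 ∈ B2 → different blocks

NO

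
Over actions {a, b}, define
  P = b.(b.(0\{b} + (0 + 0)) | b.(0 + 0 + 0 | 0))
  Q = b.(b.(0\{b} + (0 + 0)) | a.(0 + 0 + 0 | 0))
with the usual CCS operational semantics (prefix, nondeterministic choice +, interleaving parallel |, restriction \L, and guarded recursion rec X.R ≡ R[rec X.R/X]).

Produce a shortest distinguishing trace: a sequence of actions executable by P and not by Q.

bbb

Reachable graph of P (5 states):
  p0 = b.(b.(0\{b} + (0 + 0)) | b.(0 + 0 + 0 | 0)) → =b=> p1
  p1 = b.(0\{b} + (0 + 0)) | b.(0 + 0 + 0 | 0) → =b=> p2, =b=> p3
  p2 = (0\{b} + (0 + 0)) | b.(0 + 0 + 0 | 0) → =b=> p4
  p3 = b.(0\{b} + (0 + 0)) | (0 + 0 + 0 | 0) → =b=> p4
  p4 = (0\{b} + (0 + 0)) | (0 + 0 + 0 | 0) → ·
Reachable graph of Q (5 states):
  q0 = b.(b.(0\{b} + (0 + 0)) | a.(0 + 0 + 0 | 0)) → =b=> q1
  q1 = b.(0\{b} + (0 + 0)) | a.(0 + 0 + 0 | 0) → =a=> q2, =b=> q3
  q2 = b.(0\{b} + (0 + 0)) | (0 + 0 + 0 | 0) → =b=> q4
  q3 = (0\{b} + (0 + 0)) | a.(0 + 0 + 0 | 0) → =a=> q4
  q4 = (0\{b} + (0 + 0)) | (0 + 0 + 0 | 0) → ·
Trace ⟨bbb⟩ through P, begin at {p0}:
  after b @ step 1: {p1}
  after b @ step 2: {p2, p3}
  after b @ step 3: {p4}
  P completes σ.
Trace ⟨bbb⟩ through Q, begin at {q0}:
  after b @ step 1: {q1}
  after b @ step 2: {q3}
  after b @ step 3: ∅ (Q stuck)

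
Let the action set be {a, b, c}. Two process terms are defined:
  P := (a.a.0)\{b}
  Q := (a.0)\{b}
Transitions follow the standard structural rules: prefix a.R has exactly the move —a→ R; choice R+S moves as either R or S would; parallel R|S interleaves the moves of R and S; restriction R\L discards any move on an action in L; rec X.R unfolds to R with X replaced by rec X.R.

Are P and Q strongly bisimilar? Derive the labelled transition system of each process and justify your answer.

LTS(P): 3 reachable states
  u0 = (a.a.0)\{b} ⊢ --a--▸ u1
  u1 = (a.0)\{b} ⊢ --a--▸ u2
  u2 = 0\{b} ⊢ ·
LTS(Q): 2 reachable states
  v0 = (a.0)\{b} ⊢ --a--▸ v1
  v1 = 0\{b} ⊢ ·
Partition-refinement fixed point:
  B0 = {u0}
  B1 = {u1, v0}
  B2 = {u2, v1}
u0 ∈ B0, v0 ∈ B1 → different blocks

not bisimilar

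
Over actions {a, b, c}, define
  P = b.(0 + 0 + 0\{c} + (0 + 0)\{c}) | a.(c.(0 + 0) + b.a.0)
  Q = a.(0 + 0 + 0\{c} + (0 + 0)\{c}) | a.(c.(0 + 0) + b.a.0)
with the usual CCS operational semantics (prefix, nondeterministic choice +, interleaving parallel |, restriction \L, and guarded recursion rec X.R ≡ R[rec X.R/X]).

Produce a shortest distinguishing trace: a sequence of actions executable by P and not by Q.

P's transition system — 10 states:
  u0 = b.(0 + 0 + 0\{c} + (0 + 0)\{c}) | a.(c.(0 + 0) + b.a.0) has moves -a-> u1, -b-> u2
  u1 = b.(0 + 0 + 0\{c} + (0 + 0)\{c}) | (c.(0 + 0) + b.a.0) has moves -b-> u3, -b-> u4, -c-> u5
  u2 = (0 + 0 + 0\{c} + (0 + 0)\{c}) | a.(c.(0 + 0) + b.a.0) has moves -a-> u3
  u3 = (0 + 0 + 0\{c} + (0 + 0)\{c}) | (c.(0 + 0) + b.a.0) has moves -b-> u6, -c-> u7
  u4 = b.(0 + 0 + 0\{c} + (0 + 0)\{c}) | a.0 has moves -a-> u8, -b-> u6
  u5 = b.(0 + 0 + 0\{c} + (0 + 0)\{c}) | (0 + 0) has moves -b-> u7
  u6 = (0 + 0 + 0\{c} + (0 + 0)\{c}) | a.0 has moves -a-> u9
  u7 = (0 + 0 + 0\{c} + (0 + 0)\{c}) | (0 + 0) has moves deadlocked
  u8 = b.(0 + 0 + 0\{c} + (0 + 0)\{c}) | 0 has moves -b-> u9
  u9 = (0 + 0 + 0\{c} + (0 + 0)\{c}) | 0 has moves deadlocked
Q's transition system — 10 states:
  v0 = a.(0 + 0 + 0\{c} + (0 + 0)\{c}) | a.(c.(0 + 0) + b.a.0) has moves -a-> v1, -a-> v2
  v1 = (0 + 0 + 0\{c} + (0 + 0)\{c}) | a.(c.(0 + 0) + b.a.0) has moves -a-> v3
  v2 = a.(0 + 0 + 0\{c} + (0 + 0)\{c}) | (c.(0 + 0) + b.a.0) has moves -a-> v3, -b-> v4, -c-> v5
  v3 = (0 + 0 + 0\{c} + (0 + 0)\{c}) | (c.(0 + 0) + b.a.0) has moves -b-> v6, -c-> v7
  v4 = a.(0 + 0 + 0\{c} + (0 + 0)\{c}) | a.0 has moves -a-> v6, -a-> v8
  v5 = a.(0 + 0 + 0\{c} + (0 + 0)\{c}) | (0 + 0) has moves -a-> v7
  v6 = (0 + 0 + 0\{c} + (0 + 0)\{c}) | a.0 has moves -a-> v9
  v7 = (0 + 0 + 0\{c} + (0 + 0)\{c}) | (0 + 0) has moves deadlocked
  v8 = a.(0 + 0 + 0\{c} + (0 + 0)\{c}) | 0 has moves -a-> v9
  v9 = (0 + 0 + 0\{c} + (0 + 0)\{c}) | 0 has moves deadlocked
Trace ⟨b⟩ through P, begin at {u0}:
  [1] b ⇒ {u2}
  — P admits the full trace.
Trace ⟨b⟩ through Q, begin at {v0}:
  [1] b ⇒ ∅ (Q stuck)

b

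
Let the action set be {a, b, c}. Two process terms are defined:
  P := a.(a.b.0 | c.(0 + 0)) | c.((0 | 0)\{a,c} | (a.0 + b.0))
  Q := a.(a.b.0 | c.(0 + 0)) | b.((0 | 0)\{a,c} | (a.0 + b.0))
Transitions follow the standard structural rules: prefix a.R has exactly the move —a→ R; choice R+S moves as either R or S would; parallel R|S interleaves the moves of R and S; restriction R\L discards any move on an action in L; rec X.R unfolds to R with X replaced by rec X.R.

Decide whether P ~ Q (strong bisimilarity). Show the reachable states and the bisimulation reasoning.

NO

P's transition system — 21 states:
  m0 = a.(a.b.0 | c.(0 + 0)) | c.((0 | 0)\{a,c} | (a.0 + b.0)) has moves ··a··> m1, ··c··> m2
  m1 = a.b.0 | c.(0 + 0) | c.((0 | 0)\{a,c} | (a.0 + b.0)) has moves ··a··> m3, ··c··> m4, ··c··> m5
  m2 = a.(a.b.0 | c.(0 + 0)) | ((0 | 0)\{a,c} | (a.0 + b.0)) has moves ··a··> m5, ··a··> m6, ··b··> m6
  m3 = b.0 | c.(0 + 0) | c.((0 | 0)\{a,c} | (a.0 + b.0)) has moves ··b··> m7, ··c··> m8, ··c··> m9
  m4 = a.b.0 | (0 + 0) | c.((0 | 0)\{a,c} | (a.0 + b.0)) has moves ··a··> m8, ··c··> m10
  m5 = a.b.0 | c.(0 + 0) | ((0 | 0)\{a,c} | (a.0 + b.0)) has moves ··a··> m11, ··a··> m9, ··b··> m11, ··c··> m10
  m6 = a.(a.b.0 | c.(0 + 0)) | ((0 | 0)\{a,c} | 0) has moves ··a··> m11
  m7 = 0 | c.(0 + 0) | c.((0 | 0)\{a,c} | (a.0 + b.0)) has moves ··c··> m12, ··c··> m13
  m8 = b.0 | (0 + 0) | c.((0 | 0)\{a,c} | (a.0 + b.0)) has moves ··b··> m12, ··c··> m14
  m9 = b.0 | c.(0 + 0) | ((0 | 0)\{a,c} | (a.0 + b.0)) has moves ··a··> m15, ··b··> m13, ··b··> m15, ··c··> m14
  m10 = a.b.0 | (0 + 0) | ((0 | 0)\{a,c} | (a.0 + b.0)) has moves ··a··> m14, ··a··> m16, ··b··> m16
  m11 = a.b.0 | c.(0 + 0) | ((0 | 0)\{a,c} | 0) has moves ··a··> m15, ··c··> m16
  m12 = 0 | (0 + 0) | c.((0 | 0)\{a,c} | (a.0 + b.0)) has moves ··c··> m17
  m13 = 0 | c.(0 + 0) | ((0 | 0)\{a,c} | (a.0 + b.0)) has moves ··a··> m18, ··b··> m18, ··c··> m17
  m14 = b.0 | (0 + 0) | ((0 | 0)\{a,c} | (a.0 + b.0)) has moves ··a··> m19, ··b··> m17, ··b··> m19
  m15 = b.0 | c.(0 + 0) | ((0 | 0)\{a,c} | 0) has moves ··b··> m18, ··c··> m19
  m16 = a.b.0 | (0 + 0) | ((0 | 0)\{a,c} | 0) has moves ··a··> m19
  m17 = 0 | (0 + 0) | ((0 | 0)\{a,c} | (a.0 + b.0)) has moves ··a··> m20, ··b··> m20
  m18 = 0 | c.(0 + 0) | ((0 | 0)\{a,c} | 0) has moves ··c··> m20
  m19 = b.0 | (0 + 0) | ((0 | 0)\{a,c} | 0) has moves ··b··> m20
  m20 = 0 | (0 + 0) | ((0 | 0)\{a,c} | 0) has moves stopped
Q's transition system — 21 states:
  n0 = a.(a.b.0 | c.(0 + 0)) | b.((0 | 0)\{a,c} | (a.0 + b.0)) has moves ··a··> n1, ··b··> n2
  n1 = a.b.0 | c.(0 + 0) | b.((0 | 0)\{a,c} | (a.0 + b.0)) has moves ··a··> n3, ··b··> n4, ··c··> n5
  n2 = a.(a.b.0 | c.(0 + 0)) | ((0 | 0)\{a,c} | (a.0 + b.0)) has moves ··a··> n4, ··a··> n6, ··b··> n6
  n3 = b.0 | c.(0 + 0) | b.((0 | 0)\{a,c} | (a.0 + b.0)) has moves ··b··> n7, ··b··> n8, ··c··> n9
  n4 = a.b.0 | c.(0 + 0) | ((0 | 0)\{a,c} | (a.0 + b.0)) has moves ··a··> n10, ··a··> n8, ··b··> n10, ··c··> n11
  n5 = a.b.0 | (0 + 0) | b.((0 | 0)\{a,c} | (a.0 + b.0)) has moves ··a··> n9, ··b··> n11
  n6 = a.(a.b.0 | c.(0 + 0)) | ((0 | 0)\{a,c} | 0) has moves ··a··> n10
  n7 = 0 | c.(0 + 0) | b.((0 | 0)\{a,c} | (a.0 + b.0)) has moves ··b··> n12, ··c··> n13
  n8 = b.0 | c.(0 + 0) | ((0 | 0)\{a,c} | (a.0 + b.0)) has moves ··a··> n14, ··b··> n12, ··b··> n14, ··c··> n15
  n9 = b.0 | (0 + 0) | b.((0 | 0)\{a,c} | (a.0 + b.0)) has moves ··b··> n13, ··b··> n15
  n10 = a.b.0 | c.(0 + 0) | ((0 | 0)\{a,c} | 0) has moves ··a··> n14, ··c··> n16
  n11 = a.b.0 | (0 + 0) | ((0 | 0)\{a,c} | (a.0 + b.0)) has moves ··a··> n15, ··a··> n16, ··b··> n16
  n12 = 0 | c.(0 + 0) | ((0 | 0)\{a,c} | (a.0 + b.0)) has moves ··a··> n17, ··b··> n17, ··c··> n18
  n13 = 0 | (0 + 0) | b.((0 | 0)\{a,c} | (a.0 + b.0)) has moves ··b··> n18
  n14 = b.0 | c.(0 + 0) | ((0 | 0)\{a,c} | 0) has moves ··b··> n17, ··c··> n19
  n15 = b.0 | (0 + 0) | ((0 | 0)\{a,c} | (a.0 + b.0)) has moves ··a··> n19, ··b··> n18, ··b··> n19
  n16 = a.b.0 | (0 + 0) | ((0 | 0)\{a,c} | 0) has moves ··a··> n19
  n17 = 0 | c.(0 + 0) | ((0 | 0)\{a,c} | 0) has moves ··c··> n20
  n18 = 0 | (0 + 0) | ((0 | 0)\{a,c} | (a.0 + b.0)) has moves ··a··> n20, ··b··> n20
  n19 = b.0 | (0 + 0) | ((0 | 0)\{a,c} | 0) has moves ··b··> n20
  n20 = 0 | (0 + 0) | ((0 | 0)\{a,c} | 0) has moves stopped
Coarsest stable partition (strong bisimilarity classes):
  B0 = {m0}
  B1 = {m2, n2}
  B2 = {m6, n6}
  B3 = {m11, n10}
  B4 = {m15, n14}
  B5 = {m18, n17}
  B6 = {m20, n20}
  B7 = {m19, n19}
  B8 = {m16, n16}
  B9 = {m5, n4}
  B10 = {m10, n11}
  B11 = {m14, n15}
  B12 = {m17, n18}
  B13 = {m9, n8}
  B14 = {m13, n12}
  B15 = {m1}
  B16 = {m3}
  B17 = {m7}
  B18 = {m12}
  B19 = {m8}
  B20 = {m4}
  B21 = {n0}
  B22 = {n1}
  B23 = {n5}
  B24 = {n9}
  B25 = {n13}
  B26 = {n3}
  B27 = {n7}
m0 ∈ B0, n0 ∈ B21 → different blocks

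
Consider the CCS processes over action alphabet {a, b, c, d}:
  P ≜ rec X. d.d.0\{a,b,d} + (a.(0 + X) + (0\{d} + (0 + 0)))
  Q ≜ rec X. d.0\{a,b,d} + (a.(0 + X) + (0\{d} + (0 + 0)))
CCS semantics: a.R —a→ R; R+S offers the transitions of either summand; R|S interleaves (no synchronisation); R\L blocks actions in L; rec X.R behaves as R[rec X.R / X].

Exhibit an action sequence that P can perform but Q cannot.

P's transition system — 4 states:
  u0 = rec X. d.d.0\{a,b,d} + (a.(0 + X) + (0\{d} + (0 + 0))) has moves ··a··> u1, ··d··> u2
  u1 = 0 + (rec X. d.d.0\{a,b,d} + (a.(0 + X) + (0\{d} + (0 + 0)))) has moves ··a··> u1, ··d··> u2
  u2 = d.0\{a,b,d} has moves ··d··> u3
  u3 = 0\{a,b,d} has moves deadlocked
Q's transition system — 3 states:
  v0 = rec X. d.0\{a,b,d} + (a.(0 + X) + (0\{d} + (0 + 0))) has moves ··a··> v1, ··d··> v2
  v1 = 0 + (rec X. d.0\{a,b,d} + (a.(0 + X) + (0\{d} + (0 + 0)))) has moves ··a··> v1, ··d··> v2
  v2 = 0\{a,b,d} has moves deadlocked
Trace ⟨dd⟩ through P, begin at {u0}:
  step 1 (d): {u2}
  step 2 (d): {u3}
  — P admits the full trace.
Trace ⟨dd⟩ through Q, begin at {v0}:
  step 1 (d): {v2}
  step 2 (d): ∅  — Q cannot continue

dd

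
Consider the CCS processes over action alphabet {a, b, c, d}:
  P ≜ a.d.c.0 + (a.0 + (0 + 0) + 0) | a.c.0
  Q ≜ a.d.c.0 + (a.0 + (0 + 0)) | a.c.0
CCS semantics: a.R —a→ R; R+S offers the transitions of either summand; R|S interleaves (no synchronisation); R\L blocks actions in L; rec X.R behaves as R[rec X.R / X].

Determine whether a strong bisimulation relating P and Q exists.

YES

Reachable graph of P (9 states):
  m0 = a.d.c.0 + (a.0 + (0 + 0) + 0) | a.c.0 | --a--▸ m1, --a--▸ m2, --a--▸ m3
  m1 = (a.0 + (0 + 0) + 0) | c.0 | --a--▸ m4, --c--▸ m5
  m2 = 0 | a.c.0 | --a--▸ m4
  m3 = d.c.0 | --d--▸ m6
  m4 = 0 | c.0 | --c--▸ m7
  m5 = (a.0 + (0 + 0) + 0) | 0 | --a--▸ m7
  m6 = c.0 | --c--▸ m8
  m7 = 0 | 0 | (no moves)
  m8 = 0 | (no moves)
Reachable graph of Q (9 states):
  n0 = a.d.c.0 + (a.0 + (0 + 0)) | a.c.0 | --a--▸ n1, --a--▸ n2, --a--▸ n3
  n1 = (a.0 + (0 + 0)) | c.0 | --a--▸ n4, --c--▸ n5
  n2 = 0 | a.c.0 | --a--▸ n4
  n3 = d.c.0 | --d--▸ n6
  n4 = 0 | c.0 | --c--▸ n7
  n5 = (a.0 + (0 + 0)) | 0 | --a--▸ n7
  n6 = c.0 | --c--▸ n8
  n7 = 0 | 0 | (no moves)
  n8 = 0 | (no moves)
Partition-refinement fixed point:
  B0 = {m0, n0}
  B1 = {m1, n1}
  B2 = {m5, n5}
  B3 = {m7, m8, n7, n8}
  B4 = {m4, m6, n4, n6}
  B5 = {m3, n3}
  B6 = {m2, n2}
m0 ∈ B0, n0 ∈ B0 → same block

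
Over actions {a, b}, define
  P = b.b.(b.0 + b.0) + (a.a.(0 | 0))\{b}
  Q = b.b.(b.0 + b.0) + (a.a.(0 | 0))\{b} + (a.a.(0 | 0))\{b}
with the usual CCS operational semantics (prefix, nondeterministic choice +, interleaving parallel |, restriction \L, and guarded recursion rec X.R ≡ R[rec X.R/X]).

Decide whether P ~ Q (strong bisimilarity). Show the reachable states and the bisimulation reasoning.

P's transition system — 6 states:
  u0 = b.b.(b.0 + b.0) + (a.a.(0 | 0))\{b} ⊢ ··a··> u1, ··b··> u2
  u1 = (a.(0 | 0))\{b} ⊢ ··a··> u3
  u2 = b.(b.0 + b.0) ⊢ ··b··> u4
  u3 = (0 | 0)\{b} ⊢ (no moves)
  u4 = b.0 + b.0 ⊢ ··b··> u5
  u5 = 0 ⊢ (no moves)
Q's transition system — 6 states:
  v0 = b.b.(b.0 + b.0) + (a.a.(0 | 0))\{b} + (a.a.(0 | 0))\{b} ⊢ ··a··> v1, ··b··> v2
  v1 = (a.(0 | 0))\{b} ⊢ ··a··> v3
  v2 = b.(b.0 + b.0) ⊢ ··b··> v4
  v3 = (0 | 0)\{b} ⊢ (no moves)
  v4 = b.0 + b.0 ⊢ ··b··> v5
  v5 = 0 ⊢ (no moves)
Partition-refinement fixed point:
  B0 = {u0, v0}
  B1 = {u2, v2}
  B2 = {u4, v4}
  B3 = {u3, u5, v3, v5}
  B4 = {u1, v1}
u0 ∈ B0, v0 ∈ B0 → same block

P ~ Q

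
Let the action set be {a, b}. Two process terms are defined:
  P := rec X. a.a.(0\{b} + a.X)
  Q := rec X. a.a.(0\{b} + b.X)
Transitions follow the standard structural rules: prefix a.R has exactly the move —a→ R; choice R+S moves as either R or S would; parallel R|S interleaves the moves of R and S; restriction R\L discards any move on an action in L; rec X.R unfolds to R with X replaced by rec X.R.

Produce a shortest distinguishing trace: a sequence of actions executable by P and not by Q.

Reachable graph of P (3 states):
  u0 = rec X. a.a.(0\{b} + a.X) :: --a--▸ u1
  u1 = a.(0\{b} + a.(rec X. a.a.(0\{b} + a.X))) :: --a--▸ u2
  u2 = 0\{b} + a.(rec X. a.a.(0\{b} + a.X)) :: --a--▸ u0
Reachable graph of Q (3 states):
  v0 = rec X. a.a.(0\{b} + b.X) :: --a--▸ v1
  v1 = a.(0\{b} + b.(rec X. a.a.(0\{b} + b.X))) :: --a--▸ v2
  v2 = 0\{b} + b.(rec X. a.a.(0\{b} + b.X)) :: --b--▸ v0
Trace ⟨aaa⟩ through P, begin at {u0}:
  [1] a ⇒ {u1}
  [2] a ⇒ {u2}
  [3] a ⇒ {u0}
  — P admits the full trace.
Trace ⟨aaa⟩ through Q, begin at {v0}:
  [1] a ⇒ {v1}
  [2] a ⇒ {v2}
  [3] a ⇒ no successor for Q

aaa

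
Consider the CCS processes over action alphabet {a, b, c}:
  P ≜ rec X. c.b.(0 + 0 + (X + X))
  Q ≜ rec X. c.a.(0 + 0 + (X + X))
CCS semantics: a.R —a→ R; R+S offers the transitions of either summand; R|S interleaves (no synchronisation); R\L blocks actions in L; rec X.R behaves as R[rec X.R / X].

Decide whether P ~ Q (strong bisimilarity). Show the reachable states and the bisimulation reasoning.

NO

LTS(P): 3 reachable states
  p0 = rec X. c.b.(0 + 0 + (X + X)) :: -c-> p1
  p1 = b.(0 + 0 + ((rec X. c.b.(0 + 0 + (X + X))) + (rec X. c.b.(0 + 0 + (X + X))))) :: -b-> p2
  p2 = 0 + 0 + ((rec X. c.b.(0 + 0 + (X + X))) + (rec X. c.b.(0 + 0 + (X + X)))) :: -c-> p1
LTS(Q): 3 reachable states
  q0 = rec X. c.a.(0 + 0 + (X + X)) :: -c-> q1
  q1 = a.(0 + 0 + ((rec X. c.a.(0 + 0 + (X + X))) + (rec X. c.a.(0 + 0 + (X + X))))) :: -a-> q2
  q2 = 0 + 0 + ((rec X. c.a.(0 + 0 + (X + X))) + (rec X. c.a.(0 + 0 + (X + X)))) :: -c-> q1
Coarsest stable partition (strong bisimilarity classes):
  B0 = {p0, p2}
  B1 = {p1}
  B2 = {q0, q2}
  B3 = {q1}
p0 ∈ B0, q0 ∈ B2 → different blocks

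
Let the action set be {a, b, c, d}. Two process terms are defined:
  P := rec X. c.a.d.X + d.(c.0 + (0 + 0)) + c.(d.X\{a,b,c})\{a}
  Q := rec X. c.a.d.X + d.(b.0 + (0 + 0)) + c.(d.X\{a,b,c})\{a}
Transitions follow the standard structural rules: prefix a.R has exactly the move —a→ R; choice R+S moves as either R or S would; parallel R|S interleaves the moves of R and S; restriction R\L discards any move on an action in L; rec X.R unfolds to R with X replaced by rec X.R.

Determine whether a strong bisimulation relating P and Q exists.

not bisimilar

Reachable graph of P (8 states):
  s0 = rec X. c.a.d.X + d.(c.0 + (0 + 0)) + c.(d.X\{a,b,c})\{a} → -c-> s1, -c-> s2, -d-> s3
  s1 = (d.(rec X. c.a.d.X + d.(c.0 + (0 + 0)) + c.(d.X\{a,b,c})\{a})\{a,b,c})\{a} → -d-> s4
  s2 = a.d.(rec X. c.a.d.X + d.(c.0 + (0 + 0)) + c.(d.X\{a,b,c})\{a}) → -a-> s5
  s3 = c.0 + (0 + 0) → -c-> s6
  s4 = (rec X. c.a.d.X + d.(c.0 + (0 + 0)) + c.(d.X\{a,b,c})\{a})\{a,b,c}\{a} → -d-> s7
  s5 = d.(rec X. c.a.d.X + d.(c.0 + (0 + 0)) + c.(d.X\{a,b,c})\{a}) → -d-> s0
  s6 = 0 → ·
  s7 = (c.0 + (0 + 0))\{a,b,c}\{a} → ·
Reachable graph of Q (8 states):
  t0 = rec X. c.a.d.X + d.(b.0 + (0 + 0)) + c.(d.X\{a,b,c})\{a} → -c-> t1, -c-> t2, -d-> t3
  t1 = (d.(rec X. c.a.d.X + d.(b.0 + (0 + 0)) + c.(d.X\{a,b,c})\{a})\{a,b,c})\{a} → -d-> t4
  t2 = a.d.(rec X. c.a.d.X + d.(b.0 + (0 + 0)) + c.(d.X\{a,b,c})\{a}) → -a-> t5
  t3 = b.0 + (0 + 0) → -b-> t6
  t4 = (rec X. c.a.d.X + d.(b.0 + (0 + 0)) + c.(d.X\{a,b,c})\{a})\{a,b,c}\{a} → -d-> t7
  t5 = d.(rec X. c.a.d.X + d.(b.0 + (0 + 0)) + c.(d.X\{a,b,c})\{a}) → -d-> t0
  t6 = 0 → ·
  t7 = (b.0 + (0 + 0))\{a,b,c}\{a} → ·
Bisimilarity quotient blocks:
  B0 = {s0}
  B1 = {s1, t1}
  B2 = {s4, t4}
  B3 = {s6, s7, t6, t7}
  B4 = {s2}
  B5 = {s5}
  B6 = {s3}
  B7 = {t0}
  B8 = {t2}
  B9 = {t5}
  B10 = {t3}
s0 ∈ B0, t0 ∈ B7 → different blocks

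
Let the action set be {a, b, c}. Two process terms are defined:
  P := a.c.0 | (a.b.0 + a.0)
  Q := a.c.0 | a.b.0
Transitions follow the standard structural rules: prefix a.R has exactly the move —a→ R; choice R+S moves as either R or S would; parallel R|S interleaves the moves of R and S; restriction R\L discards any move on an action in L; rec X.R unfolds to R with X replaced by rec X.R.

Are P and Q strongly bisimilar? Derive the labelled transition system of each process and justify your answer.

not bisimilar

P's transition system — 9 states:
  m0 = a.c.0 | (a.b.0 + a.0) ⊢ ··a··> m1, ··a··> m2, ··a··> m3
  m1 = a.c.0 | 0 ⊢ ··a··> m4
  m2 = a.c.0 | b.0 ⊢ ··a··> m5, ··b··> m1
  m3 = c.0 | (a.b.0 + a.0) ⊢ ··a··> m4, ··a··> m5, ··c··> m6
  m4 = c.0 | 0 ⊢ ··c··> m7
  m5 = c.0 | b.0 ⊢ ··b··> m4, ··c··> m8
  m6 = 0 | (a.b.0 + a.0) ⊢ ··a··> m7, ··a··> m8
  m7 = 0 | 0 ⊢ stopped
  m8 = 0 | b.0 ⊢ ··b··> m7
Q's transition system — 9 states:
  n0 = a.c.0 | a.b.0 ⊢ ··a··> n1, ··a··> n2
  n1 = a.c.0 | b.0 ⊢ ··a··> n3, ··b··> n4
  n2 = c.0 | a.b.0 ⊢ ··a··> n3, ··c··> n5
  n3 = c.0 | b.0 ⊢ ··b··> n6, ··c··> n7
  n4 = a.c.0 | 0 ⊢ ··a··> n6
  n5 = 0 | a.b.0 ⊢ ··a··> n7
  n6 = c.0 | 0 ⊢ ··c··> n8
  n7 = 0 | b.0 ⊢ ··b··> n8
  n8 = 0 | 0 ⊢ stopped
Coarsest stable partition (strong bisimilarity classes):
  B0 = {m0}
  B1 = {m2, n1}
  B2 = {m5, n3}
  B3 = {m8, n7}
  B4 = {m7, n8}
  B5 = {m4, n6}
  B6 = {m1, n4}
  B7 = {m3}
  B8 = {m6}
  B9 = {n0}
  B10 = {n2}
  B11 = {n5}
m0 ∈ B0, n0 ∈ B9 → different blocks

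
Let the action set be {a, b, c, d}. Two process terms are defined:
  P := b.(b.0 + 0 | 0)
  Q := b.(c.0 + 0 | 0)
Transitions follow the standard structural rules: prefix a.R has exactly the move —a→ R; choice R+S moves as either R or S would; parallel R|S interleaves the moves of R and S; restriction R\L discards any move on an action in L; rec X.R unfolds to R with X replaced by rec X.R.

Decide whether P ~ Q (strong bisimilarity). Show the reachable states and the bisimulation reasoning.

Reachable graph of P (3 states):
  u0 = b.(b.0 + 0 | 0) :: —b→ u1
  u1 = b.0 + 0 | 0 :: —b→ u2
  u2 = 0 :: stopped
Reachable graph of Q (3 states):
  v0 = b.(c.0 + 0 | 0) :: —b→ v1
  v1 = c.0 + 0 | 0 :: —c→ v2
  v2 = 0 :: stopped
Bisimilarity quotient blocks:
  B0 = {u0}
  B1 = {u1}
  B2 = {u2, v2}
  B3 = {v0}
  B4 = {v1}
u0 ∈ B0, v0 ∈ B3 → different blocks

NO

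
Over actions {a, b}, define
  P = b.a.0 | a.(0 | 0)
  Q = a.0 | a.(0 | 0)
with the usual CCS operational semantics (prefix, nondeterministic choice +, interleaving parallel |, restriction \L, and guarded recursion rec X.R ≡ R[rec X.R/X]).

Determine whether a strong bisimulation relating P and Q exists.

Reachable graph of P (6 states):
  u0 = b.a.0 | a.(0 | 0) :: -a-> u1, -b-> u2
  u1 = b.a.0 | (0 | 0) :: -b-> u3
  u2 = a.0 | a.(0 | 0) :: -a-> u3, -a-> u4
  u3 = a.0 | (0 | 0) :: -a-> u5
  u4 = 0 | a.(0 | 0) :: -a-> u5
  u5 = 0 | (0 | 0) :: ·
Reachable graph of Q (4 states):
  v0 = a.0 | a.(0 | 0) :: -a-> v1, -a-> v2
  v1 = 0 | a.(0 | 0) :: -a-> v3
  v2 = a.0 | (0 | 0) :: -a-> v3
  v3 = 0 | (0 | 0) :: ·
Partition-refinement fixed point:
  B0 = {u0}
  B1 = {u2, v0}
  B2 = {u3, u4, v1, v2}
  B3 = {u5, v3}
  B4 = {u1}
u0 ∈ B0, v0 ∈ B1 → different blocks

P ≁ Q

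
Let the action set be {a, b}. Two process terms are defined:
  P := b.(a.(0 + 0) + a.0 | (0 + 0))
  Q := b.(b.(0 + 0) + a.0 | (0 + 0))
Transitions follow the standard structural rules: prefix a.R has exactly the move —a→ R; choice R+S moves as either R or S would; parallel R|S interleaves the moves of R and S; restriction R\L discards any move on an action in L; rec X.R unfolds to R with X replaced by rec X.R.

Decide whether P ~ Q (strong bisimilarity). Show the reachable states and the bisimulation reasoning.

P ≁ Q

LTS(P): 4 reachable states
  u0 = b.(a.(0 + 0) + a.0 | (0 + 0)) has moves -b-> u1
  u1 = a.(0 + 0) + a.0 | (0 + 0) has moves -a-> u2, -a-> u3
  u2 = 0 + 0 has moves deadlocked
  u3 = 0 | (0 + 0) has moves deadlocked
LTS(Q): 4 reachable states
  v0 = b.(b.(0 + 0) + a.0 | (0 + 0)) has moves -b-> v1
  v1 = b.(0 + 0) + a.0 | (0 + 0) has moves -a-> v2, -b-> v3
  v2 = 0 | (0 + 0) has moves deadlocked
  v3 = 0 + 0 has moves deadlocked
Bisimilarity quotient blocks:
  B0 = {u0}
  B1 = {u1}
  B2 = {u2, u3, v2, v3}
  B3 = {v0}
  B4 = {v1}
u0 ∈ B0, v0 ∈ B3 → different blocks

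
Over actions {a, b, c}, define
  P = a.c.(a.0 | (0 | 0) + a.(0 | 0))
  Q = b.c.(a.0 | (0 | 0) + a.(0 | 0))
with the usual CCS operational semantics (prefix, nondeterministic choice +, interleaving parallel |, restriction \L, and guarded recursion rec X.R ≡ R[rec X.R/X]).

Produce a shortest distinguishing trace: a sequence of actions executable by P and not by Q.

a

P's transition system — 5 states:
  p0 = a.c.(a.0 | (0 | 0) + a.(0 | 0)) has moves =a=> p1
  p1 = c.(a.0 | (0 | 0) + a.(0 | 0)) has moves =c=> p2
  p2 = a.0 | (0 | 0) + a.(0 | 0) has moves =a=> p3, =a=> p4
  p3 = 0 | (0 | 0) has moves ∅
  p4 = 0 | 0 has moves ∅
Q's transition system — 5 states:
  q0 = b.c.(a.0 | (0 | 0) + a.(0 | 0)) has moves =b=> q1
  q1 = c.(a.0 | (0 | 0) + a.(0 | 0)) has moves =c=> q2
  q2 = a.0 | (0 | 0) + a.(0 | 0) has moves =a=> q3, =a=> q4
  q3 = 0 | (0 | 0) has moves ∅
  q4 = 0 | 0 has moves ∅
Executing a from P (initial set {p0}):
  after a @ step 1: {p1}
  — P admits the full trace.
Executing a from Q (initial set {q0}):
  after a @ step 1: no successor for Q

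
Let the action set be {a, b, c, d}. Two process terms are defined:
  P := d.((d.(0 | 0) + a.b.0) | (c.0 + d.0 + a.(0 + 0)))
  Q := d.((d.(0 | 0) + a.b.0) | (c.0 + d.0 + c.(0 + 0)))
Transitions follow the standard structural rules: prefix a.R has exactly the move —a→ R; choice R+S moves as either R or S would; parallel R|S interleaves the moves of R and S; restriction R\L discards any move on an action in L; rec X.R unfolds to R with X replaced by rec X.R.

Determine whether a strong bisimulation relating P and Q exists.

P ≁ Q

LTS(P): 13 reachable states
  s0 = d.((d.(0 | 0) + a.b.0) | (c.0 + d.0 + a.(0 + 0))) → -d-> s1
  s1 = (d.(0 | 0) + a.b.0) | (c.0 + d.0 + a.(0 + 0)) → -a-> s2, -a-> s3, -c-> s4, -d-> s4, -d-> s5
  s2 = (d.(0 | 0) + a.b.0) | (0 + 0) → -a-> s6, -d-> s7
  s3 = b.0 | (c.0 + d.0 + a.(0 + 0)) → -a-> s6, -b-> s8, -c-> s9, -d-> s9
  s4 = (d.(0 | 0) + a.b.0) | 0 → -a-> s9, -d-> s10
  s5 = 0 | 0 | (c.0 + d.0 + a.(0 + 0)) → -a-> s7, -c-> s10, -d-> s10
  s6 = b.0 | (0 + 0) → -b-> s11
  s7 = 0 | 0 | (0 + 0) → ·
  s8 = 0 | (c.0 + d.0 + a.(0 + 0)) → -a-> s11, -c-> s12, -d-> s12
  s9 = b.0 | 0 → -b-> s12
  s10 = 0 | 0 | 0 → ·
  s11 = 0 | (0 + 0) → ·
  s12 = 0 | 0 → ·
LTS(Q): 13 reachable states
  t0 = d.((d.(0 | 0) + a.b.0) | (c.0 + d.0 + c.(0 + 0))) → -d-> t1
  t1 = (d.(0 | 0) + a.b.0) | (c.0 + d.0 + c.(0 + 0)) → -a-> t2, -c-> t3, -c-> t4, -d-> t4, -d-> t5
  t2 = b.0 | (c.0 + d.0 + c.(0 + 0)) → -b-> t6, -c-> t7, -c-> t8, -d-> t8
  t3 = (d.(0 | 0) + a.b.0) | (0 + 0) → -a-> t7, -d-> t9
  t4 = (d.(0 | 0) + a.b.0) | 0 → -a-> t8, -d-> t10
  t5 = 0 | 0 | (c.0 + d.0 + c.(0 + 0)) → -c-> t10, -c-> t9, -d-> t10
  t6 = 0 | (c.0 + d.0 + c.(0 + 0)) → -c-> t11, -c-> t12, -d-> t12
  t7 = b.0 | (0 + 0) → -b-> t11
  t8 = b.0 | 0 → -b-> t12
  t9 = 0 | 0 | (0 + 0) → ·
  t10 = 0 | 0 | 0 → ·
  t11 = 0 | (0 + 0) → ·
  t12 = 0 | 0 → ·
Partition-refinement fixed point:
  B0 = {s0}
  B1 = {s1}
  B2 = {s5, s8}
  B3 = {s10, s11, s12, s7, t10, t11, t12, t9}
  B4 = {s2, s4, t3, t4}
  B5 = {s6, s9, t7, t8}
  B6 = {s3}
  B7 = {t0}
  B8 = {t1}
  B9 = {t2}
  B10 = {t5, t6}
s0 ∈ B0, t0 ∈ B7 → different blocks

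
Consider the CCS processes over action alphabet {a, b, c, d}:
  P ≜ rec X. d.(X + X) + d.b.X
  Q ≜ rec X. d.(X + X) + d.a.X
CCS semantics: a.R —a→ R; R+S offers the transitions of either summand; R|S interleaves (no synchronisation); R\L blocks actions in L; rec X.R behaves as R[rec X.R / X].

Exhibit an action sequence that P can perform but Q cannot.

P's transition system — 3 states:
  s0 = rec X. d.(X + X) + d.b.X ⊢ =d=> s1, =d=> s2
  s1 = (rec X. d.(X + X) + d.b.X) + (rec X. d.(X + X) + d.b.X) ⊢ =d=> s1, =d=> s2
  s2 = b.(rec X. d.(X + X) + d.b.X) ⊢ =b=> s0
Q's transition system — 3 states:
  t0 = rec X. d.(X + X) + d.a.X ⊢ =d=> t1, =d=> t2
  t1 = (rec X. d.(X + X) + d.a.X) + (rec X. d.(X + X) + d.a.X) ⊢ =d=> t1, =d=> t2
  t2 = a.(rec X. d.(X + X) + d.a.X) ⊢ =a=> t0
Trace ⟨db⟩ through P, begin at {s0}:
  [1] d ⇒ {s1, s2}
  [2] b ⇒ {s0}
  P completes σ.
Trace ⟨db⟩ through Q, begin at {t0}:
  [1] d ⇒ {t1, t2}
  [2] b ⇒ no successor for Q

db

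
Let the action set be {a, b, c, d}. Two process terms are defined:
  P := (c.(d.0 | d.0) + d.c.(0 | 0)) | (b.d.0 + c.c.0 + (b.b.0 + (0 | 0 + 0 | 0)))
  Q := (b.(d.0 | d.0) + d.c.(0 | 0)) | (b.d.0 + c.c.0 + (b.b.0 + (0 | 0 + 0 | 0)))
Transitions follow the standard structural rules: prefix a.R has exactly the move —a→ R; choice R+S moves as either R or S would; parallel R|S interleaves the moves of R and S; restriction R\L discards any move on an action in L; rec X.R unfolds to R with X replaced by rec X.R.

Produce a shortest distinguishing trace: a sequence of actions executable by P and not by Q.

bbc

P's transition system — 30 states:
  u0 = (c.(d.0 | d.0) + d.c.(0 | 0)) | (b.d.0 + c.c.0 + (b.b.0 + (0 | 0 + 0 | 0))) ⊢ -b-> u1, -b-> u2, -c-> u3, -c-> u4, -d-> u5
  u1 = (c.(d.0 | d.0) + d.c.(0 | 0)) | b.0 ⊢ -b-> u6, -c-> u7, -d-> u8
  u2 = (c.(d.0 | d.0) + d.c.(0 | 0)) | d.0 ⊢ -c-> u9, -d-> u10, -d-> u6
  u3 = (c.(d.0 | d.0) + d.c.(0 | 0)) | c.0 ⊢ -c-> u11, -c-> u6, -d-> u12
  u4 = d.0 | d.0 | (b.d.0 + c.c.0 + (b.b.0 + (0 | 0 + 0 | 0))) ⊢ -b-> u7, -b-> u9, -c-> u11, -d-> u13, -d-> u14
  u5 = c.(0 | 0) | (b.d.0 + c.c.0 + (b.b.0 + (0 | 0 + 0 | 0))) ⊢ -b-> u10, -b-> u8, -c-> u12, -c-> u15
  u6 = (c.(d.0 | d.0) + d.c.(0 | 0)) | 0 ⊢ -c-> u16, -d-> u17
  u7 = d.0 | d.0 | b.0 ⊢ -b-> u16, -d-> u18, -d-> u19
  u8 = c.(0 | 0) | b.0 ⊢ -b-> u17, -c-> u20
  u9 = d.0 | d.0 | d.0 ⊢ -d-> u16, -d-> u21, -d-> u22
  u10 = c.(0 | 0) | d.0 ⊢ -c-> u23, -d-> u17
  u11 = d.0 | d.0 | c.0 ⊢ -c-> u16, -d-> u24, -d-> u25
  u12 = c.(0 | 0) | c.0 ⊢ -c-> u17, -c-> u26
  u13 = 0 | d.0 | (b.d.0 + c.c.0 + (b.b.0 + (0 | 0 + 0 | 0))) ⊢ -b-> u18, -b-> u21, -c-> u24, -d-> u15
  u14 = d.0 | 0 | (b.d.0 + c.c.0 + (b.b.0 + (0 | 0 + 0 | 0))) ⊢ -b-> u19, -b-> u22, -c-> u25, -d-> u15
  u15 = 0 | 0 | (b.d.0 + c.c.0 + (b.b.0 + (0 | 0 + 0 | 0))) ⊢ -b-> u20, -b-> u23, -c-> u26
  u16 = d.0 | d.0 | 0 ⊢ -d-> u27, -d-> u28
  u17 = c.(0 | 0) | 0 ⊢ -c-> u29
  u18 = 0 | d.0 | b.0 ⊢ -b-> u27, -d-> u20
  u19 = d.0 | 0 | b.0 ⊢ -b-> u28, -d-> u20
  u20 = 0 | 0 | b.0 ⊢ -b-> u29
  u21 = 0 | d.0 | d.0 ⊢ -d-> u23, -d-> u27
  u22 = d.0 | 0 | d.0 ⊢ -d-> u23, -d-> u28
  u23 = 0 | 0 | d.0 ⊢ -d-> u29
  u24 = 0 | d.0 | c.0 ⊢ -c-> u27, -d-> u26
  u25 = d.0 | 0 | c.0 ⊢ -c-> u28, -d-> u26
  u26 = 0 | 0 | c.0 ⊢ -c-> u29
  u27 = 0 | d.0 | 0 ⊢ -d-> u29
  u28 = d.0 | 0 | 0 ⊢ -d-> u29
  u29 = 0 | 0 | 0 ⊢ stopped
Q's transition system — 30 states:
  v0 = (b.(d.0 | d.0) + d.c.(0 | 0)) | (b.d.0 + c.c.0 + (b.b.0 + (0 | 0 + 0 | 0))) ⊢ -b-> v1, -b-> v2, -b-> v3, -c-> v4, -d-> v5
  v1 = (b.(d.0 | d.0) + d.c.(0 | 0)) | b.0 ⊢ -b-> v6, -b-> v7, -d-> v8
  v2 = (b.(d.0 | d.0) + d.c.(0 | 0)) | d.0 ⊢ -b-> v9, -d-> v10, -d-> v6
  v3 = d.0 | d.0 | (b.d.0 + c.c.0 + (b.b.0 + (0 | 0 + 0 | 0))) ⊢ -b-> v7, -b-> v9, -c-> v11, -d-> v12, -d-> v13
  v4 = (b.(d.0 | d.0) + d.c.(0 | 0)) | c.0 ⊢ -b-> v11, -c-> v6, -d-> v14
  v5 = c.(0 | 0) | (b.d.0 + c.c.0 + (b.b.0 + (0 | 0 + 0 | 0))) ⊢ -b-> v10, -b-> v8, -c-> v14, -c-> v15
  v6 = (b.(d.0 | d.0) + d.c.(0 | 0)) | 0 ⊢ -b-> v16, -d-> v17
  v7 = d.0 | d.0 | b.0 ⊢ -b-> v16, -d-> v18, -d-> v19
  v8 = c.(0 | 0) | b.0 ⊢ -b-> v17, -c-> v20
  v9 = d.0 | d.0 | d.0 ⊢ -d-> v16, -d-> v21, -d-> v22
  v10 = c.(0 | 0) | d.0 ⊢ -c-> v23, -d-> v17
  v11 = d.0 | d.0 | c.0 ⊢ -c-> v16, -d-> v24, -d-> v25
  v12 = 0 | d.0 | (b.d.0 + c.c.0 + (b.b.0 + (0 | 0 + 0 | 0))) ⊢ -b-> v18, -b-> v21, -c-> v24, -d-> v15
  v13 = d.0 | 0 | (b.d.0 + c.c.0 + (b.b.0 + (0 | 0 + 0 | 0))) ⊢ -b-> v19, -b-> v22, -c-> v25, -d-> v15
  v14 = c.(0 | 0) | c.0 ⊢ -c-> v17, -c-> v26
  v15 = 0 | 0 | (b.d.0 + c.c.0 + (b.b.0 + (0 | 0 + 0 | 0))) ⊢ -b-> v20, -b-> v23, -c-> v26
  v16 = d.0 | d.0 | 0 ⊢ -d-> v27, -d-> v28
  v17 = c.(0 | 0) | 0 ⊢ -c-> v29
  v18 = 0 | d.0 | b.0 ⊢ -b-> v27, -d-> v20
  v19 = d.0 | 0 | b.0 ⊢ -b-> v28, -d-> v20
  v20 = 0 | 0 | b.0 ⊢ -b-> v29
  v21 = 0 | d.0 | d.0 ⊢ -d-> v23, -d-> v27
  v22 = d.0 | 0 | d.0 ⊢ -d-> v23, -d-> v28
  v23 = 0 | 0 | d.0 ⊢ -d-> v29
  v24 = 0 | d.0 | c.0 ⊢ -c-> v27, -d-> v26
  v25 = d.0 | 0 | c.0 ⊢ -c-> v28, -d-> v26
  v26 = 0 | 0 | c.0 ⊢ -c-> v29
  v27 = 0 | d.0 | 0 ⊢ -d-> v29
  v28 = d.0 | 0 | 0 ⊢ -d-> v29
  v29 = 0 | 0 | 0 ⊢ stopped
Run σ = ⟨bbc⟩ on P: start {u0}
  [1] b ⇒ {u1, u2}
  [2] b ⇒ {u6}
  [3] c ⇒ {u16}
  — P admits the full trace.
Run σ = ⟨bbc⟩ on Q: start {v0}
  [1] b ⇒ {v1, v2, v3}
  [2] b ⇒ {v6, v7, v9}
  [3] c ⇒ no successor for Q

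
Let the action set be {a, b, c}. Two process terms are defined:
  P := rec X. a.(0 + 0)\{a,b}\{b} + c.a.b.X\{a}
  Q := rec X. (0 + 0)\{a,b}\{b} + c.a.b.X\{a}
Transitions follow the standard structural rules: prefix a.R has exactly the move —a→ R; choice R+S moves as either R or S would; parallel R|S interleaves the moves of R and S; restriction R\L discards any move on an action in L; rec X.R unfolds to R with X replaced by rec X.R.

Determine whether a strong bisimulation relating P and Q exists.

P ≁ Q

P's transition system — 6 states:
  u0 = rec X. a.(0 + 0)\{a,b}\{b} + c.a.b.X\{a} | =a=> u1, =c=> u2
  u1 = (0 + 0)\{a,b}\{b} | deadlocked
  u2 = a.b.(rec X. a.(0 + 0)\{a,b}\{b} + c.a.b.X\{a})\{a} | =a=> u3
  u3 = b.(rec X. a.(0 + 0)\{a,b}\{b} + c.a.b.X\{a})\{a} | =b=> u4
  u4 = (rec X. a.(0 + 0)\{a,b}\{b} + c.a.b.X\{a})\{a} | =c=> u5
  u5 = (a.b.(rec X. a.(0 + 0)\{a,b}\{b} + c.a.b.X\{a})\{a})\{a} | deadlocked
Q's transition system — 5 states:
  v0 = rec X. (0 + 0)\{a,b}\{b} + c.a.b.X\{a} | =c=> v1
  v1 = a.b.(rec X. (0 + 0)\{a,b}\{b} + c.a.b.X\{a})\{a} | =a=> v2
  v2 = b.(rec X. (0 + 0)\{a,b}\{b} + c.a.b.X\{a})\{a} | =b=> v3
  v3 = (rec X. (0 + 0)\{a,b}\{b} + c.a.b.X\{a})\{a} | =c=> v4
  v4 = (a.b.(rec X. (0 + 0)\{a,b}\{b} + c.a.b.X\{a})\{a})\{a} | deadlocked
Bisimilarity quotient blocks:
  B0 = {u0}
  B1 = {u1, u5, v4}
  B2 = {u2, v1}
  B3 = {u3, v2}
  B4 = {u4, v3}
  B5 = {v0}
u0 ∈ B0, v0 ∈ B5 → different blocks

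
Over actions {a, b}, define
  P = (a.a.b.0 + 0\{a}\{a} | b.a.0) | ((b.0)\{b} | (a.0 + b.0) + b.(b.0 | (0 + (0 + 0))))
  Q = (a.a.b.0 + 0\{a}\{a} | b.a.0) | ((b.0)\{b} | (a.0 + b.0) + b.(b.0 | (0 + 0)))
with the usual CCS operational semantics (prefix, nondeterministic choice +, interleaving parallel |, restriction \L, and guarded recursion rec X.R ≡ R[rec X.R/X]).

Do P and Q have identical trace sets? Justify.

YES

LTS(P): 24 reachable states
  m0 = (a.a.b.0 + 0\{a}\{a} | b.a.0) | ((b.0)\{b} | (a.0 + b.0) + b.(b.0 | (0 + (0 + 0)))) ⊢ =a=> m1, =a=> m2, =b=> m1, =b=> m3, =b=> m4
  m1 = (a.a.b.0 + 0\{a}\{a} | b.a.0) | ((b.0)\{b} | 0) ⊢ =a=> m5, =b=> m6
  m2 = a.b.0 | ((b.0)\{b} | (a.0 + b.0) + b.(b.0 | (0 + (0 + 0)))) ⊢ =a=> m5, =a=> m7, =b=> m5, =b=> m8
  m3 = (a.a.b.0 + 0\{a}\{a} | b.a.0) | (b.0 | (0 + (0 + 0))) ⊢ =a=> m8, =b=> m10, =b=> m9
  m4 = 0\{a}\{a} | a.0 | ((b.0)\{b} | (a.0 + b.0) + b.(b.0 | (0 + (0 + 0)))) ⊢ =a=> m11, =a=> m6, =b=> m10, =b=> m6
  m5 = a.b.0 | ((b.0)\{b} | 0) ⊢ =a=> m12
  m6 = 0\{a}\{a} | a.0 | ((b.0)\{b} | 0) ⊢ =a=> m13
  m7 = b.0 | ((b.0)\{b} | (a.0 + b.0) + b.(b.0 | (0 + (0 + 0)))) ⊢ =a=> m12, =b=> m12, =b=> m14, =b=> m15
  m8 = a.b.0 | (b.0 | (0 + (0 + 0))) ⊢ =a=> m15, =b=> m16
  m9 = (a.a.b.0 + 0\{a}\{a} | b.a.0) | (0 | (0 + (0 + 0))) ⊢ =a=> m16, =b=> m17
  m10 = 0\{a}\{a} | a.0 | (b.0 | (0 + (0 + 0))) ⊢ =a=> m18, =b=> m17
  m11 = 0\{a}\{a} | 0 | ((b.0)\{b} | (a.0 + b.0) + b.(b.0 | (0 + (0 + 0)))) ⊢ =a=> m13, =b=> m13, =b=> m18
  m12 = b.0 | ((b.0)\{b} | 0) ⊢ =b=> m19
  m13 = 0\{a}\{a} | 0 | ((b.0)\{b} | 0) ⊢ stopped
  m14 = 0 | ((b.0)\{b} | (a.0 + b.0) + b.(b.0 | (0 + (0 + 0)))) ⊢ =a=> m19, =b=> m19, =b=> m20
  m15 = b.0 | (b.0 | (0 + (0 + 0))) ⊢ =b=> m20, =b=> m21
  m16 = a.b.0 | (0 | (0 + (0 + 0))) ⊢ =a=> m21
  m17 = 0\{a}\{a} | a.0 | (0 | (0 + (0 + 0))) ⊢ =a=> m22
  m18 = 0\{a}\{a} | 0 | (b.0 | (0 + (0 + 0))) ⊢ =b=> m22
  m19 = 0 | ((b.0)\{b} | 0) ⊢ stopped
  m20 = 0 | (b.0 | (0 + (0 + 0))) ⊢ =b=> m23
  m21 = b.0 | (0 | (0 + (0 + 0))) ⊢ =b=> m23
  m22 = 0\{a}\{a} | 0 | (0 | (0 + (0 + 0))) ⊢ stopped
  m23 = 0 | (0 | (0 + (0 + 0))) ⊢ stopped
LTS(Q): 24 reachable states
  n0 = (a.a.b.0 + 0\{a}\{a} | b.a.0) | ((b.0)\{b} | (a.0 + b.0) + b.(b.0 | (0 + 0))) ⊢ =a=> n1, =a=> n2, =b=> n1, =b=> n3, =b=> n4
  n1 = (a.a.b.0 + 0\{a}\{a} | b.a.0) | ((b.0)\{b} | 0) ⊢ =a=> n5, =b=> n6
  n2 = a.b.0 | ((b.0)\{b} | (a.0 + b.0) + b.(b.0 | (0 + 0))) ⊢ =a=> n5, =a=> n7, =b=> n5, =b=> n8
  n3 = (a.a.b.0 + 0\{a}\{a} | b.a.0) | (b.0 | (0 + 0)) ⊢ =a=> n8, =b=> n10, =b=> n9
  n4 = 0\{a}\{a} | a.0 | ((b.0)\{b} | (a.0 + b.0) + b.(b.0 | (0 + 0))) ⊢ =a=> n11, =a=> n6, =b=> n10, =b=> n6
  n5 = a.b.0 | ((b.0)\{b} | 0) ⊢ =a=> n12
  n6 = 0\{a}\{a} | a.0 | ((b.0)\{b} | 0) ⊢ =a=> n13
  n7 = b.0 | ((b.0)\{b} | (a.0 + b.0) + b.(b.0 | (0 + 0))) ⊢ =a=> n12, =b=> n12, =b=> n14, =b=> n15
  n8 = a.b.0 | (b.0 | (0 + 0)) ⊢ =a=> n15, =b=> n16
  n9 = (a.a.b.0 + 0\{a}\{a} | b.a.0) | (0 | (0 + 0)) ⊢ =a=> n16, =b=> n17
  n10 = 0\{a}\{a} | a.0 | (b.0 | (0 + 0)) ⊢ =a=> n18, =b=> n17
  n11 = 0\{a}\{a} | 0 | ((b.0)\{b} | (a.0 + b.0) + b.(b.0 | (0 + 0))) ⊢ =a=> n13, =b=> n13, =b=> n18
  n12 = b.0 | ((b.0)\{b} | 0) ⊢ =b=> n19
  n13 = 0\{a}\{a} | 0 | ((b.0)\{b} | 0) ⊢ stopped
  n14 = 0 | ((b.0)\{b} | (a.0 + b.0) + b.(b.0 | (0 + 0))) ⊢ =a=> n19, =b=> n19, =b=> n20
  n15 = b.0 | (b.0 | (0 + 0)) ⊢ =b=> n20, =b=> n21
  n16 = a.b.0 | (0 | (0 + 0)) ⊢ =a=> n21
  n17 = 0\{a}\{a} | a.0 | (0 | (0 + 0)) ⊢ =a=> n22
  n18 = 0\{a}\{a} | 0 | (b.0 | (0 + 0)) ⊢ =b=> n22
  n19 = 0 | ((b.0)\{b} | 0) ⊢ stopped
  n20 = 0 | (b.0 | (0 + 0)) ⊢ =b=> n23
  n21 = b.0 | (0 | (0 + 0)) ⊢ =b=> n23
  n22 = 0\{a}\{a} | 0 | (0 | (0 + 0)) ⊢ stopped
  n23 = 0 | (0 | (0 + 0)) ⊢ stopped
Partition-refinement fixed point:
  B0 = {m0, n0}
  B1 = {m2, n2}
  B2 = {m16, m5, n16, n5}
  B3 = {m12, m18, m20, m21, n12, n18, n20, n21}
  B4 = {m13, m19, m22, m23, n13, n19, n22, n23}
  B5 = {m8, n8}
  B6 = {m15, n15}
  B7 = {m7, n7}
  B8 = {m11, m14, n11, n14}
  B9 = {m3, n3}
  B10 = {m10, n10}
  B11 = {m17, m6, n17, n6}
  B12 = {m1, m9, n1, n9}
  B13 = {m4, n4}
m0 ∈ B0, n0 ∈ B0 → same block
Bisimilar ⇒ trace-equivalent.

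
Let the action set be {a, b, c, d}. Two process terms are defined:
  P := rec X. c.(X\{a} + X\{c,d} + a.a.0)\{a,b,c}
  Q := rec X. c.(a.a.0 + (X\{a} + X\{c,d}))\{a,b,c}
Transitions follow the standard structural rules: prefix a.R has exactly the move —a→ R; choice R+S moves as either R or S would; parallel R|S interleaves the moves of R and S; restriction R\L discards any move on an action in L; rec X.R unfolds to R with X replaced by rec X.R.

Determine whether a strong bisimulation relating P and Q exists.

bisimilar

Reachable graph of P (2 states):
  p0 = rec X. c.(X\{a} + X\{c,d} + a.a.0)\{a,b,c} has moves -c-> p1
  p1 = ((rec X. c.(X\{a} + X\{c,d} + a.a.0)\{a,b,c})\{a} + (rec X. c.(X\{a} + X\{c,d} + a.a.0)\{a,b,c})\{c,d} + a.a.0)\{a,b,c} has moves stopped
Reachable graph of Q (2 states):
  q0 = rec X. c.(a.a.0 + (X\{a} + X\{c,d}))\{a,b,c} has moves -c-> q1
  q1 = (a.a.0 + ((rec X. c.(a.a.0 + (X\{a} + X\{c,d}))\{a,b,c})\{a} + (rec X. c.(a.a.0 + (X\{a} + X\{c,d}))\{a,b,c})\{c,d}))\{a,b,c} has moves stopped
Bisimilarity quotient blocks:
  B0 = {p0, q0}
  B1 = {p1, q1}
p0 ∈ B0, q0 ∈ B0 → same block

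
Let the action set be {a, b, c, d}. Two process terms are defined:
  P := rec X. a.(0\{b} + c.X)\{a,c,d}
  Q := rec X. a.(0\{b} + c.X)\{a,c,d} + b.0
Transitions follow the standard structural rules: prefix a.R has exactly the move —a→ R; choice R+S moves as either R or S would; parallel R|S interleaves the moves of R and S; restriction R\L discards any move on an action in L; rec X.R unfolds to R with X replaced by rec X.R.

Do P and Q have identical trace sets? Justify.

LTS(P): 2 reachable states
  p0 = rec X. a.(0\{b} + c.X)\{a,c,d} has moves =a=> p1
  p1 = (0\{b} + c.(rec X. a.(0\{b} + c.X)\{a,c,d}))\{a,c,d} has moves stopped
LTS(Q): 3 reachable states
  q0 = rec X. a.(0\{b} + c.X)\{a,c,d} + b.0 has moves =a=> q1, =b=> q2
  q1 = (0\{b} + c.(rec X. a.(0\{b} + c.X)\{a,c,d} + b.0))\{a,c,d} has moves stopped
  q2 = 0 has moves stopped
Executing b from Q (initial set {q0}):
  after b @ step 1: {q2}
  Q completes σ.
Executing b from P (initial set {p0}):
  after b @ step 1: no successor for P

traces(P) ≠ traces(Q) — witness ⟨b⟩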